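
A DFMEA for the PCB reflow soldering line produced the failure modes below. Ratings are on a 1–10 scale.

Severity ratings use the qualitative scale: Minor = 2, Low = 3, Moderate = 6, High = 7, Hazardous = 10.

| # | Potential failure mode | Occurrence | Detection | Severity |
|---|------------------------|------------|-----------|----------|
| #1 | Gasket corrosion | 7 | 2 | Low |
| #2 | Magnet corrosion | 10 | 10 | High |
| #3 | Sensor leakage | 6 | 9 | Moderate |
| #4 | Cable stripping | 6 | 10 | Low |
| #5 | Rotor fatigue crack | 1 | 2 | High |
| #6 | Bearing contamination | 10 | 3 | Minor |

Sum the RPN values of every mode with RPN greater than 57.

RPN = Severity × Occurrence × Detection:
  #1: 3 × 7 × 2 = 42
  #2: 7 × 10 × 10 = 700
  #3: 6 × 6 × 9 = 324
  #4: 3 × 6 × 10 = 180
  #5: 7 × 1 × 2 = 14
  #6: 2 × 10 × 3 = 60
RPN > 57: #2 (700), #3 (324), #4 (180), #6 (60).
Sum: 700 + 324 + 180 + 60 = 1264.

1264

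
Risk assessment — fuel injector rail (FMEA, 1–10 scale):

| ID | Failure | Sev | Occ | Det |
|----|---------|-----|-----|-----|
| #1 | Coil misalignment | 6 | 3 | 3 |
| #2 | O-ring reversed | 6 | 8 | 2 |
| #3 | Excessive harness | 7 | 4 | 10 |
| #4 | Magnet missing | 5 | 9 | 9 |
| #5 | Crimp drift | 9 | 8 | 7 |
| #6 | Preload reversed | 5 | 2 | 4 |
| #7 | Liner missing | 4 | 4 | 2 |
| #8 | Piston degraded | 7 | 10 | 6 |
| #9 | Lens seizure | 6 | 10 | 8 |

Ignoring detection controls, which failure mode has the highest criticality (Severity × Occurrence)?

Criticality = Severity × Occurrence:
  #1: 6 × 3 = 18
  #2: 6 × 8 = 48
  #3: 7 × 4 = 28
  #4: 5 × 9 = 45
  #5: 9 × 8 = 72
  #6: 5 × 2 = 10
  #7: 4 × 4 = 16
  #8: 7 × 10 = 70
  #9: 6 × 10 = 60
Highest criticality is 72 → #5.

#5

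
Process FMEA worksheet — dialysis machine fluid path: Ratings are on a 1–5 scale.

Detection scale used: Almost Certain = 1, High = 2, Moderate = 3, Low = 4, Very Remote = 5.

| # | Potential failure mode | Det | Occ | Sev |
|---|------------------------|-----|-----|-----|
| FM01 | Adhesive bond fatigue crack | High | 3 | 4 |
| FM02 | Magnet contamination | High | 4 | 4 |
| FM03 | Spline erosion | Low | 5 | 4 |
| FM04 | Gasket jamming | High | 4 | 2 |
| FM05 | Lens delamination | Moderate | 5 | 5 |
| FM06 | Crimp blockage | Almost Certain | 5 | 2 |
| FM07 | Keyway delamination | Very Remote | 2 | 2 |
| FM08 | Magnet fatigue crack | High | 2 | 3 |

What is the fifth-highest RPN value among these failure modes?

RPN = Severity × Occurrence × Detection:
  FM01: 4 × 3 × 2 = 24
  FM02: 4 × 4 × 2 = 32
  FM03: 4 × 5 × 4 = 80
  FM04: 2 × 4 × 2 = 16
  FM05: 5 × 5 × 3 = 75
  FM06: 2 × 5 × 1 = 10
  FM07: 2 × 2 × 5 = 20
  FM08: 3 × 2 × 2 = 12
Sorted descending: 80, 75, 32, 24, 20, 16, 12, 10.
The fifth-highest RPN is 20 (FM07).

20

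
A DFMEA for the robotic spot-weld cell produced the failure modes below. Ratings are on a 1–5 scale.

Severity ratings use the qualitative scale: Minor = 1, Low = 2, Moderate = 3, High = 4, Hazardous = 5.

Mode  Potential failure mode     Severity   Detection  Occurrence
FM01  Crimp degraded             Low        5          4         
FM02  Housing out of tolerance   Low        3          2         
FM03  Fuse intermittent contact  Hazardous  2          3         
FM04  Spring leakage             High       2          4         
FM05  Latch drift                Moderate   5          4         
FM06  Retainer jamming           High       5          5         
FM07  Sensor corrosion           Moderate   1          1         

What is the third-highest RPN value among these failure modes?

RPN = Severity × Occurrence × Detection:
  FM01: 2 × 4 × 5 = 40
  FM02: 2 × 2 × 3 = 12
  FM03: 5 × 3 × 2 = 30
  FM04: 4 × 4 × 2 = 32
  FM05: 3 × 4 × 5 = 60
  FM06: 4 × 5 × 5 = 100
  FM07: 3 × 1 × 1 = 3
Sorted descending: 100, 60, 40, 32, 30, 12, 3.
The third-highest RPN is 40 (FM01).

40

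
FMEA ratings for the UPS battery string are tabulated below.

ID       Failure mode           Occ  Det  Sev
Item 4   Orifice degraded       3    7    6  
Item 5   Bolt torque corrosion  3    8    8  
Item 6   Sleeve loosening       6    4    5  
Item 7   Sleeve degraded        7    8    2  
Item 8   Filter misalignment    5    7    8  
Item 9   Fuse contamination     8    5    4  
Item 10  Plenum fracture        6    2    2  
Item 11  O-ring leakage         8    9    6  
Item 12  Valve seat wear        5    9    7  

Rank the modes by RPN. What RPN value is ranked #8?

112

RPN = Severity × Occurrence × Detection:
  Item 4: 6 × 3 × 7 = 126
  Item 5: 8 × 3 × 8 = 192
  Item 6: 5 × 6 × 4 = 120
  Item 7: 2 × 7 × 8 = 112
  Item 8: 8 × 5 × 7 = 280
  Item 9: 4 × 8 × 5 = 160
  Item 10: 2 × 6 × 2 = 24
  Item 11: 6 × 8 × 9 = 432
  Item 12: 7 × 5 × 9 = 315
Sorted descending: 432, 315, 280, 192, 160, 126, 120, 112, 24.
The eighth-highest RPN is 112 (Item 7).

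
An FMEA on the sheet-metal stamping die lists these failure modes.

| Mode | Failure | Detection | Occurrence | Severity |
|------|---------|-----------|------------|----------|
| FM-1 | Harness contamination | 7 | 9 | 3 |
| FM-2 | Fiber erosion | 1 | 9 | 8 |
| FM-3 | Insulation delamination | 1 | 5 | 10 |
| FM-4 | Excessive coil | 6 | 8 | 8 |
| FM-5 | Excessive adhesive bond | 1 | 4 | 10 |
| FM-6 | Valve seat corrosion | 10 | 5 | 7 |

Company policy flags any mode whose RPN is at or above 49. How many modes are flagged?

5

RPN = Severity × Occurrence × Detection:
  FM-1: 3 × 9 × 7 = 189
  FM-2: 8 × 9 × 1 = 72
  FM-3: 10 × 5 × 1 = 50
  FM-4: 8 × 8 × 6 = 384
  FM-5: 10 × 4 × 1 = 40
  FM-6: 7 × 5 × 10 = 350
Modes with RPN ≥ 49: FM-1 (189), FM-2 (72), FM-3 (50), FM-4 (384), FM-6 (350) → 5.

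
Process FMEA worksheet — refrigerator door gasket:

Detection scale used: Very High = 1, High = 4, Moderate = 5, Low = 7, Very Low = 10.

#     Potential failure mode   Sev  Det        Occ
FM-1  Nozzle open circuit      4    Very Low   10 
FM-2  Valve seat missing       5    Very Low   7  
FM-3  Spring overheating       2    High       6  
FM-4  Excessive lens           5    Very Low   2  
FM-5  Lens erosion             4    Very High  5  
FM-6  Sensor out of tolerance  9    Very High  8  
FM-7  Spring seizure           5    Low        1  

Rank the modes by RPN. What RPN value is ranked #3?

100

RPN = Severity × Occurrence × Detection:
  FM-1: 4 × 10 × 10 = 400
  FM-2: 5 × 7 × 10 = 350
  FM-3: 2 × 6 × 4 = 48
  FM-4: 5 × 2 × 10 = 100
  FM-5: 4 × 5 × 1 = 20
  FM-6: 9 × 8 × 1 = 72
  FM-7: 5 × 1 × 7 = 35
Sorted descending: 400, 350, 100, 72, 48, 35, 20.
The third-highest RPN is 100 (FM-4).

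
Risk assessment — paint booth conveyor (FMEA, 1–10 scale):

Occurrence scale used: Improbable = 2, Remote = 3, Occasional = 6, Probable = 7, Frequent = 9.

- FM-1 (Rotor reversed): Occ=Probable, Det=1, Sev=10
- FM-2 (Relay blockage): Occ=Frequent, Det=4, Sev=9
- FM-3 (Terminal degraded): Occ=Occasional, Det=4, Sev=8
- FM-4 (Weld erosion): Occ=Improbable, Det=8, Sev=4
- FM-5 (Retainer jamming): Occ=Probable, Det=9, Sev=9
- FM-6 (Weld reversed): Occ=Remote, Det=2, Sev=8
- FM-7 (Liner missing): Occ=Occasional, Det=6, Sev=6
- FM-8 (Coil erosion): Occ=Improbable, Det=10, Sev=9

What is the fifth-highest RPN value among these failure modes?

180

RPN = Severity × Occurrence × Detection:
  FM-1: 10 × 7 × 1 = 70
  FM-2: 9 × 9 × 4 = 324
  FM-3: 8 × 6 × 4 = 192
  FM-4: 4 × 2 × 8 = 64
  FM-5: 9 × 7 × 9 = 567
  FM-6: 8 × 3 × 2 = 48
  FM-7: 6 × 6 × 6 = 216
  FM-8: 9 × 2 × 10 = 180
Sorted descending: 567, 324, 216, 192, 180, 70, 64, 48.
The fifth-highest RPN is 180 (FM-8).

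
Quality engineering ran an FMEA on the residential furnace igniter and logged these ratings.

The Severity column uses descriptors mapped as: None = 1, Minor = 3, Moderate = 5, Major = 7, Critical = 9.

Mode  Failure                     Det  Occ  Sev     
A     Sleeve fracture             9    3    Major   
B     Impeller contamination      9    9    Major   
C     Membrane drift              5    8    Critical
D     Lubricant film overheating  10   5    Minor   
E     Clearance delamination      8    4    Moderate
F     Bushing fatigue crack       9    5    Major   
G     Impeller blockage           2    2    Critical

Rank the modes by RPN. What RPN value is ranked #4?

RPN = Severity × Occurrence × Detection:
  A: 7 × 3 × 9 = 189
  B: 7 × 9 × 9 = 567
  C: 9 × 8 × 5 = 360
  D: 3 × 5 × 10 = 150
  E: 5 × 4 × 8 = 160
  F: 7 × 5 × 9 = 315
  G: 9 × 2 × 2 = 36
Sorted descending: 567, 360, 315, 189, 160, 150, 36.
The fourth-highest RPN is 189 (A).

189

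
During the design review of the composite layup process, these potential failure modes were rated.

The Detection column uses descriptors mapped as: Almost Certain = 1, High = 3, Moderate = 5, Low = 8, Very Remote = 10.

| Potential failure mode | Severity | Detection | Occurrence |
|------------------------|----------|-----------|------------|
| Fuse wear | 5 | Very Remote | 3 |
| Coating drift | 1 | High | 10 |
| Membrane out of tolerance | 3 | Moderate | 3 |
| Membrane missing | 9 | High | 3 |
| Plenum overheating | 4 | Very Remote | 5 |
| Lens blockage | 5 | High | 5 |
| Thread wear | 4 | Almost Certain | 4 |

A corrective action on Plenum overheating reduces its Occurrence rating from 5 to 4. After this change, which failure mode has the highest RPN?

Plenum overheating

RPN = Severity × Occurrence × Detection:
  Fuse wear: 5 × 3 × 10 = 150
  Coating drift: 1 × 10 × 3 = 30
  Membrane out of tolerance: 3 × 3 × 5 = 45
  Membrane missing: 9 × 3 × 3 = 81
  Plenum overheating: 4 × 5 × 10 = 200
  Lens blockage: 5 × 5 × 3 = 75
  Thread wear: 4 × 4 × 1 = 16
After action: Plenum overheating → 4 × 4 × 10 = 160.
Revised RPNs: Plenum overheating=160, Fuse wear=150, Membrane missing=81, Lens blockage=75, Membrane out of tolerance=45, Coating drift=30, Thread wear=16.
Highest is now Plenum overheating (160).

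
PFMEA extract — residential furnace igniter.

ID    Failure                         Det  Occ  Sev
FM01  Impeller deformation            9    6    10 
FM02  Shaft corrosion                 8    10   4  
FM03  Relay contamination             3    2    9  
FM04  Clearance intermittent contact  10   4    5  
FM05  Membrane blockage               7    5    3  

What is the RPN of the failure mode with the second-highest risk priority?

RPN = Severity × Occurrence × Detection:
  FM01: 10 × 6 × 9 = 540
  FM02: 4 × 10 × 8 = 320
  FM03: 9 × 2 × 3 = 54
  FM04: 5 × 4 × 10 = 200
  FM05: 3 × 5 × 7 = 105
Sorted descending: 540, 320, 200, 105, 54.
The second-highest RPN is 320 (FM02).

320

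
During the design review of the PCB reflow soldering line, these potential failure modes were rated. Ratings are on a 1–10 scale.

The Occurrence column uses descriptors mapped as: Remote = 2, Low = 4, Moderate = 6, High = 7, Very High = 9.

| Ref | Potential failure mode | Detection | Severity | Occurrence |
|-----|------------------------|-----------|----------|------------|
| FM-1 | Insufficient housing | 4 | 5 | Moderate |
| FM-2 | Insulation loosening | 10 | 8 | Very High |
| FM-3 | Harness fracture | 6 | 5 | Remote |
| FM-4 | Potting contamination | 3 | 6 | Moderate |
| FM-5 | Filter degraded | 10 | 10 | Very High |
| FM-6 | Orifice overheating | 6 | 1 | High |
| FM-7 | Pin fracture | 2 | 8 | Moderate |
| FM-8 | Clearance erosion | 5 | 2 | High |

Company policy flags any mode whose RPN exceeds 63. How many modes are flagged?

6

RPN = Severity × Occurrence × Detection:
  FM-1: 5 × 6 × 4 = 120
  FM-2: 8 × 9 × 10 = 720
  FM-3: 5 × 2 × 6 = 60
  FM-4: 6 × 6 × 3 = 108
  FM-5: 10 × 9 × 10 = 900
  FM-6: 1 × 7 × 6 = 42
  FM-7: 8 × 6 × 2 = 96
  FM-8: 2 × 7 × 5 = 70
Modes with RPN > 63: FM-1 (120), FM-2 (720), FM-4 (108), FM-5 (900), FM-7 (96), FM-8 (70) → 6.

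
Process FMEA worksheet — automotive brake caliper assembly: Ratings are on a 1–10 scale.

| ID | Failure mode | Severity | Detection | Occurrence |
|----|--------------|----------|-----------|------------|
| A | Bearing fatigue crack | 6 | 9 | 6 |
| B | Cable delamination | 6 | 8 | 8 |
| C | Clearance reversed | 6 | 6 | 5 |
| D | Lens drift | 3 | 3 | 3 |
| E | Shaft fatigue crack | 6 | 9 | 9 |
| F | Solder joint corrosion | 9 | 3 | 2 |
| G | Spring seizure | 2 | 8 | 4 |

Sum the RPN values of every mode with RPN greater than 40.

RPN = Severity × Occurrence × Detection:
  A: 6 × 6 × 9 = 324
  B: 6 × 8 × 8 = 384
  C: 6 × 5 × 6 = 180
  D: 3 × 3 × 3 = 27
  E: 6 × 9 × 9 = 486
  F: 9 × 2 × 3 = 54
  G: 2 × 4 × 8 = 64
RPN > 40: A (324), B (384), C (180), E (486), F (54), G (64).
Sum: 324 + 384 + 180 + 486 + 54 + 64 = 1492.

1492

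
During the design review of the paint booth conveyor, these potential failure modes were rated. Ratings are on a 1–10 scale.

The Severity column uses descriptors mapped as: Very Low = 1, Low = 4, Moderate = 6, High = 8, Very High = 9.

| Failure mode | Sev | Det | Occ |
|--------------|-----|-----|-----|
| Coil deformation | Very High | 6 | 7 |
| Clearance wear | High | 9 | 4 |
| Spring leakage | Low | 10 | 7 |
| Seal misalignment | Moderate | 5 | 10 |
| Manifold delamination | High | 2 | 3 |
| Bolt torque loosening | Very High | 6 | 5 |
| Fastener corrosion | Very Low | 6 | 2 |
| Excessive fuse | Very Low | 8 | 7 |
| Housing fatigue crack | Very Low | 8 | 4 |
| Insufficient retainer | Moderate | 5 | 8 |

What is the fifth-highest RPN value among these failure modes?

270

RPN = Severity × Occurrence × Detection:
  Coil deformation: 9 × 7 × 6 = 378
  Clearance wear: 8 × 4 × 9 = 288
  Spring leakage: 4 × 7 × 10 = 280
  Seal misalignment: 6 × 10 × 5 = 300
  Manifold delamination: 8 × 3 × 2 = 48
  Bolt torque loosening: 9 × 5 × 6 = 270
  Fastener corrosion: 1 × 2 × 6 = 12
  Excessive fuse: 1 × 7 × 8 = 56
  Housing fatigue crack: 1 × 4 × 8 = 32
  Insufficient retainer: 6 × 8 × 5 = 240
Sorted descending: 378, 300, 288, 280, 270, 240, 56, 48, 32, 12.
The fifth-highest RPN is 270 (Bolt torque loosening).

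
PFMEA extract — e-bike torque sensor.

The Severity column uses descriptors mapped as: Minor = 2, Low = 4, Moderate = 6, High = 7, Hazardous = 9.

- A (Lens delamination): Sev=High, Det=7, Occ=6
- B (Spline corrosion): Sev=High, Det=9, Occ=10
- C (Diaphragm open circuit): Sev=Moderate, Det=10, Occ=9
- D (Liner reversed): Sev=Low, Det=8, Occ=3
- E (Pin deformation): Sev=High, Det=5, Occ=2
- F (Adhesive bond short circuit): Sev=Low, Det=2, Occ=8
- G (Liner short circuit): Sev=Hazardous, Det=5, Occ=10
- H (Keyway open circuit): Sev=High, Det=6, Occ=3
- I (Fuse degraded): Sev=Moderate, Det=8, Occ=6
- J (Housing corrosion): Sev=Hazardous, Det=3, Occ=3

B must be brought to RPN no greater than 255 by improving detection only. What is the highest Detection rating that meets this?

3

B: S=7, O=10, D=9 → current RPN = 630.
Fixed product = 70. Need 70 × D ≤ 255, so D ≤ 255/70 = 3.64.
Maximum integer Detection rating = 3 (gives RPN 210; D=4 would give 280 > 255).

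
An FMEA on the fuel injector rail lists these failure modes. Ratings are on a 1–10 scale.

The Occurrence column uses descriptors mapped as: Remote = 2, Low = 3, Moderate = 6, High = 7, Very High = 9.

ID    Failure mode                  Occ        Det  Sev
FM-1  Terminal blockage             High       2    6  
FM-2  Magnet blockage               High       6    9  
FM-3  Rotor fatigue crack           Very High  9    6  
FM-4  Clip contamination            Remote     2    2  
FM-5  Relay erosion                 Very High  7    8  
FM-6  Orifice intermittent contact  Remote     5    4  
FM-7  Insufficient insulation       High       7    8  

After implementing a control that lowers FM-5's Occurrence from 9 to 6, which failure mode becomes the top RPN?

FM-3

RPN = Severity × Occurrence × Detection:
  FM-1: 6 × 7 × 2 = 84
  FM-2: 9 × 7 × 6 = 378
  FM-3: 6 × 9 × 9 = 486
  FM-4: 2 × 2 × 2 = 8
  FM-5: 8 × 9 × 7 = 504
  FM-6: 4 × 2 × 5 = 40
  FM-7: 8 × 7 × 7 = 392
After action: FM-5 → 8 × 6 × 7 = 336.
Revised RPNs: FM-3=486, FM-7=392, FM-2=378, FM-5=336, FM-1=84, FM-6=40, FM-4=8.
Highest is now FM-3 (486).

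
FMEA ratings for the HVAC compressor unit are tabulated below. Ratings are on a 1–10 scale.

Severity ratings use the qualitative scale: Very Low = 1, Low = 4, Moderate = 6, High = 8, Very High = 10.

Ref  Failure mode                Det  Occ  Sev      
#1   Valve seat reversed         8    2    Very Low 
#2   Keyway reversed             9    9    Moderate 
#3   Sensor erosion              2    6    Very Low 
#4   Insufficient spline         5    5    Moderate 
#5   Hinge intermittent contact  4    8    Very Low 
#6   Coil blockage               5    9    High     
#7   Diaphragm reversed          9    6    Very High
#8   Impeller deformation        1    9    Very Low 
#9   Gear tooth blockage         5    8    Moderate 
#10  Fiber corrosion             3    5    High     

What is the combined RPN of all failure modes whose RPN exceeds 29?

1928

RPN = Severity × Occurrence × Detection:
  #1: 1 × 2 × 8 = 16
  #2: 6 × 9 × 9 = 486
  #3: 1 × 6 × 2 = 12
  #4: 6 × 5 × 5 = 150
  #5: 1 × 8 × 4 = 32
  #6: 8 × 9 × 5 = 360
  #7: 10 × 6 × 9 = 540
  #8: 1 × 9 × 1 = 9
  #9: 6 × 8 × 5 = 240
  #10: 8 × 5 × 3 = 120
RPN > 29: #2 (486), #4 (150), #5 (32), #6 (360), #7 (540), #9 (240), #10 (120).
Sum: 486 + 150 + 32 + 360 + 540 + 240 + 120 = 1928.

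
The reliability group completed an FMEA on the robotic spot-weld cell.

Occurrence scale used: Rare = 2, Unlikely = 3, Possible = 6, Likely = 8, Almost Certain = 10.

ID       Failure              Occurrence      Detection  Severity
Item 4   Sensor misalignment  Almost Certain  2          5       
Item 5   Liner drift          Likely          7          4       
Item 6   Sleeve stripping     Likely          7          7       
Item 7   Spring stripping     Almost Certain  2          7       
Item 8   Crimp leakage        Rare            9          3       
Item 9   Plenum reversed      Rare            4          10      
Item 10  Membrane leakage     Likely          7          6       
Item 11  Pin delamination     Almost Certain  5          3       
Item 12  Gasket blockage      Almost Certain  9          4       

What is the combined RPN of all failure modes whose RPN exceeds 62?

1782

RPN = Severity × Occurrence × Detection:
  Item 4: 5 × 10 × 2 = 100
  Item 5: 4 × 8 × 7 = 224
  Item 6: 7 × 8 × 7 = 392
  Item 7: 7 × 10 × 2 = 140
  Item 8: 3 × 2 × 9 = 54
  Item 9: 10 × 2 × 4 = 80
  Item 10: 6 × 8 × 7 = 336
  Item 11: 3 × 10 × 5 = 150
  Item 12: 4 × 10 × 9 = 360
RPN > 62: Item 4 (100), Item 5 (224), Item 6 (392), Item 7 (140), Item 9 (80), Item 10 (336), Item 11 (150), Item 12 (360).
Sum: 100 + 224 + 392 + 140 + 80 + 336 + 150 + 360 = 1782.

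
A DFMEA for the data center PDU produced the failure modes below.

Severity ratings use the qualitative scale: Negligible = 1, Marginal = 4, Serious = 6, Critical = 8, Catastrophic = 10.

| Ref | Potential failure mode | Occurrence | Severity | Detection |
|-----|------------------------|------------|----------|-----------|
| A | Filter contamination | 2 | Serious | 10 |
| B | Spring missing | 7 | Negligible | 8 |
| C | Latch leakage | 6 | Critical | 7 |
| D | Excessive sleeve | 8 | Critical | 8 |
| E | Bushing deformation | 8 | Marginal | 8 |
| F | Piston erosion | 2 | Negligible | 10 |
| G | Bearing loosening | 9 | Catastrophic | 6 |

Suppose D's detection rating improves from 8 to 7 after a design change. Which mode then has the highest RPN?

G

RPN = Severity × Occurrence × Detection:
  A: 6 × 2 × 10 = 120
  B: 1 × 7 × 8 = 56
  C: 8 × 6 × 7 = 336
  D: 8 × 8 × 8 = 512
  E: 4 × 8 × 8 = 256
  F: 1 × 2 × 10 = 20
  G: 10 × 9 × 6 = 540
After action: D → 8 × 8 × 7 = 448.
Revised RPNs: G=540, D=448, C=336, E=256, A=120, B=56, F=20.
Highest is now G (540).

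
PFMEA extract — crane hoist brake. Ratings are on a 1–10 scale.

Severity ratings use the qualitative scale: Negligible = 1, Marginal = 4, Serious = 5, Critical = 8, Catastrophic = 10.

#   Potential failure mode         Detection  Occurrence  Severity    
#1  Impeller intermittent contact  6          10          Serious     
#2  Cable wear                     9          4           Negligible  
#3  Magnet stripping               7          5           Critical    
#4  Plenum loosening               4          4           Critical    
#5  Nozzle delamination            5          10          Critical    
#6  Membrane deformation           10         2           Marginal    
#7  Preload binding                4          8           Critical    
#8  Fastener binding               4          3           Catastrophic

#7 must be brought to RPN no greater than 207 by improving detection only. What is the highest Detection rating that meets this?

3

#7: S=8, O=8, D=4 → current RPN = 256.
Fixed product = 64. Need 64 × D ≤ 207, so D ≤ 207/64 = 3.23.
Maximum integer Detection rating = 3 (gives RPN 192; D=4 would give 256 > 207).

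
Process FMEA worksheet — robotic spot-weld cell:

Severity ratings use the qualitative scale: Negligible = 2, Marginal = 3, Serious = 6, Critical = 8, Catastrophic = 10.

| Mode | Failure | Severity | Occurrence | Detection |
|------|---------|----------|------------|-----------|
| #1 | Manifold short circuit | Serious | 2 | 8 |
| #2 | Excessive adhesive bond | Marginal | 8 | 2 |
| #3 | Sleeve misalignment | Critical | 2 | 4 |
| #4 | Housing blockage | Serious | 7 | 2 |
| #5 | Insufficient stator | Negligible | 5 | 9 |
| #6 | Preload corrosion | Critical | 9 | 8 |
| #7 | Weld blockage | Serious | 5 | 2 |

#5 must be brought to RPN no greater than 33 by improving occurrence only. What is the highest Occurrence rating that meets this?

1

#5: S=2, O=5, D=9 → current RPN = 90.
Fixed product = 18. Need 18 × O ≤ 33, so O ≤ 33/18 = 1.83.
Maximum integer Occurrence rating = 1 (gives RPN 18; O=2 would give 36 > 33).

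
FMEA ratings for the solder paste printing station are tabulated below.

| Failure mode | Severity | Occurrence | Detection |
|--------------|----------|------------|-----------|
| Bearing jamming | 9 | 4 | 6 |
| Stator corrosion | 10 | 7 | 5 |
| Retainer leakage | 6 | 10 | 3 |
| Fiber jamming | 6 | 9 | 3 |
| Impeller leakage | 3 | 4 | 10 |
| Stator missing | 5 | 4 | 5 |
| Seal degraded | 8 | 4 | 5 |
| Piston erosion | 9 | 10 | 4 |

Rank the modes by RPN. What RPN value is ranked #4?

RPN = Severity × Occurrence × Detection:
  Bearing jamming: 9 × 4 × 6 = 216
  Stator corrosion: 10 × 7 × 5 = 350
  Retainer leakage: 6 × 10 × 3 = 180
  Fiber jamming: 6 × 9 × 3 = 162
  Impeller leakage: 3 × 4 × 10 = 120
  Stator missing: 5 × 4 × 5 = 100
  Seal degraded: 8 × 4 × 5 = 160
  Piston erosion: 9 × 10 × 4 = 360
Sorted descending: 360, 350, 216, 180, 162, 160, 120, 100.
The fourth-highest RPN is 180 (Retainer leakage).

180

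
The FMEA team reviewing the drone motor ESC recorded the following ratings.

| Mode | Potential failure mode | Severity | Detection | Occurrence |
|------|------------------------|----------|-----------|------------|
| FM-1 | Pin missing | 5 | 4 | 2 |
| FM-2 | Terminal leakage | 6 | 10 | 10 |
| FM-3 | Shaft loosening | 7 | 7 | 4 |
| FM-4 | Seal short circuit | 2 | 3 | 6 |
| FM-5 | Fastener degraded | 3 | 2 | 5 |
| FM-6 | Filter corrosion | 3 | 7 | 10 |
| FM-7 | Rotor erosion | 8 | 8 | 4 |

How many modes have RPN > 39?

5

RPN = Severity × Occurrence × Detection:
  FM-1: 5 × 2 × 4 = 40
  FM-2: 6 × 10 × 10 = 600
  FM-3: 7 × 4 × 7 = 196
  FM-4: 2 × 6 × 3 = 36
  FM-5: 3 × 5 × 2 = 30
  FM-6: 3 × 10 × 7 = 210
  FM-7: 8 × 4 × 8 = 256
Modes with RPN > 39: FM-1 (40), FM-2 (600), FM-3 (196), FM-6 (210), FM-7 (256) → 5.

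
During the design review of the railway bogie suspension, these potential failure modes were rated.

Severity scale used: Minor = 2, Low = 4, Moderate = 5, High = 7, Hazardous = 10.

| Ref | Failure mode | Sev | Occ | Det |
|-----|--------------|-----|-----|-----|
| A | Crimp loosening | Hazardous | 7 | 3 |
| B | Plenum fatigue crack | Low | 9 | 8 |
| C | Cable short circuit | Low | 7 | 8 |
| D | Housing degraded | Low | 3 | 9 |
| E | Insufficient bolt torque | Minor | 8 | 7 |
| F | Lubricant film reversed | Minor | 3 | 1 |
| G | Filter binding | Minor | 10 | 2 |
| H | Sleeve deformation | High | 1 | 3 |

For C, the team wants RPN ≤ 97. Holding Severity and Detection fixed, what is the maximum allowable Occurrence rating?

C: S=4, O=7, D=8 → current RPN = 224.
Fixed product = 32. Need 32 × O ≤ 97, so O ≤ 97/32 = 3.03.
Maximum integer Occurrence rating = 3 (gives RPN 96; O=4 would give 128 > 97).

3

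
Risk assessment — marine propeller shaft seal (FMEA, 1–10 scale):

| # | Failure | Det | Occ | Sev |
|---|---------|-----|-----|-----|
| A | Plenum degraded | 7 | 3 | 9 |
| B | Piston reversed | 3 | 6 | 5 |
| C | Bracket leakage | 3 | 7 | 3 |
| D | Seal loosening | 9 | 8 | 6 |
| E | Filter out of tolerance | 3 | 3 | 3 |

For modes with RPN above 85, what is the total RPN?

711

RPN = Severity × Occurrence × Detection:
  A: 9 × 3 × 7 = 189
  B: 5 × 6 × 3 = 90
  C: 3 × 7 × 3 = 63
  D: 6 × 8 × 9 = 432
  E: 3 × 3 × 3 = 27
RPN > 85: A (189), B (90), D (432).
Sum: 189 + 90 + 432 = 711.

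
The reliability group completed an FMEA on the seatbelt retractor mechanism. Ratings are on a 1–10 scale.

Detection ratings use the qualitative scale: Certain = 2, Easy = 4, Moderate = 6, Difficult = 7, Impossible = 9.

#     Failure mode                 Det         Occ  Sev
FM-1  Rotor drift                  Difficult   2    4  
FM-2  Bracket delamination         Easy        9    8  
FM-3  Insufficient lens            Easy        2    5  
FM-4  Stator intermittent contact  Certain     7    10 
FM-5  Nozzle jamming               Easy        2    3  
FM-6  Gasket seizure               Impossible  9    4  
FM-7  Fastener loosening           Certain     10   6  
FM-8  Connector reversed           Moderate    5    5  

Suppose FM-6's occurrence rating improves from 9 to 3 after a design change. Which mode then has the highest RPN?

RPN = Severity × Occurrence × Detection:
  FM-1: 4 × 2 × 7 = 56
  FM-2: 8 × 9 × 4 = 288
  FM-3: 5 × 2 × 4 = 40
  FM-4: 10 × 7 × 2 = 140
  FM-5: 3 × 2 × 4 = 24
  FM-6: 4 × 9 × 9 = 324
  FM-7: 6 × 10 × 2 = 120
  FM-8: 5 × 5 × 6 = 150
After action: FM-6 → 4 × 3 × 9 = 108.
Revised RPNs: FM-2=288, FM-8=150, FM-4=140, FM-7=120, FM-6=108, FM-1=56, FM-3=40, FM-5=24.
Highest is now FM-2 (288).

FM-2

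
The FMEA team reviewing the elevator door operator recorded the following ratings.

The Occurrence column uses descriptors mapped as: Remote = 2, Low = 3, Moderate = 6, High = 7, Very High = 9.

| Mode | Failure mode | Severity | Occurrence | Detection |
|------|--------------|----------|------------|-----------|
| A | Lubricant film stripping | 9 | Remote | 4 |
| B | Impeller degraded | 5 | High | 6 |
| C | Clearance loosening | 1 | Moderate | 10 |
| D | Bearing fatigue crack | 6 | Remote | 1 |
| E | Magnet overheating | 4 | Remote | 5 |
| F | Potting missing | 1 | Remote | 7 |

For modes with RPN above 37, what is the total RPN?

382

RPN = Severity × Occurrence × Detection:
  A: 9 × 2 × 4 = 72
  B: 5 × 7 × 6 = 210
  C: 1 × 6 × 10 = 60
  D: 6 × 2 × 1 = 12
  E: 4 × 2 × 5 = 40
  F: 1 × 2 × 7 = 14
RPN > 37: A (72), B (210), C (60), E (40).
Sum: 72 + 210 + 60 + 40 = 382.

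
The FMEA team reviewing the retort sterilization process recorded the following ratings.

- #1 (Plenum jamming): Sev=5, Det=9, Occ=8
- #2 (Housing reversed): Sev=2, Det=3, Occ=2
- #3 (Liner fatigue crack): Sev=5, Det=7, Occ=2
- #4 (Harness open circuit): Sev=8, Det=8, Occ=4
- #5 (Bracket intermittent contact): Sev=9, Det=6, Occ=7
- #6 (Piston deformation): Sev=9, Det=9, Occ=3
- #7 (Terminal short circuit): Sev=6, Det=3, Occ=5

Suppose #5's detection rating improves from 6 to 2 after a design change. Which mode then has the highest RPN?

RPN = Severity × Occurrence × Detection:
  #1: 5 × 8 × 9 = 360
  #2: 2 × 2 × 3 = 12
  #3: 5 × 2 × 7 = 70
  #4: 8 × 4 × 8 = 256
  #5: 9 × 7 × 6 = 378
  #6: 9 × 3 × 9 = 243
  #7: 6 × 5 × 3 = 90
After action: #5 → 9 × 7 × 2 = 126.
Revised RPNs: #1=360, #4=256, #6=243, #5=126, #7=90, #3=70, #2=12.
Highest is now #1 (360).

#1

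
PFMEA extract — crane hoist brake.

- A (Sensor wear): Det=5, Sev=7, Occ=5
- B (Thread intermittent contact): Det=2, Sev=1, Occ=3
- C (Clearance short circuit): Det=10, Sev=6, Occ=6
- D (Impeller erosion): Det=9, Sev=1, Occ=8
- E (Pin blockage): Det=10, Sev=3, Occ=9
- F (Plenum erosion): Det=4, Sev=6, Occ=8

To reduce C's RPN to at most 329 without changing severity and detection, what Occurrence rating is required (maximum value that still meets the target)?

C: S=6, O=6, D=10 → current RPN = 360.
Fixed product = 60. Need 60 × O ≤ 329, so O ≤ 329/60 = 5.48.
Maximum integer Occurrence rating = 5 (gives RPN 300; O=6 would give 360 > 329).

5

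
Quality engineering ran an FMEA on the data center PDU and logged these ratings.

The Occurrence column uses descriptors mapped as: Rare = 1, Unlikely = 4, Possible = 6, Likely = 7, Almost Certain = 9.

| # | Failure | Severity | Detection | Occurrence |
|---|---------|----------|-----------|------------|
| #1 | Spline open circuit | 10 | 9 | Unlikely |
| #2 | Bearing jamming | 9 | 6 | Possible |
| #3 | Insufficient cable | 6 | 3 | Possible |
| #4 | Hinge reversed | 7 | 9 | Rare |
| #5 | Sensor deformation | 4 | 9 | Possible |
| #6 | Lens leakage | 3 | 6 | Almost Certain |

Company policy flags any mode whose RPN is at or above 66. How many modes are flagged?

5

RPN = Severity × Occurrence × Detection:
  #1: 10 × 4 × 9 = 360
  #2: 9 × 6 × 6 = 324
  #3: 6 × 6 × 3 = 108
  #4: 7 × 1 × 9 = 63
  #5: 4 × 6 × 9 = 216
  #6: 3 × 9 × 6 = 162
Modes with RPN ≥ 66: #1 (360), #2 (324), #3 (108), #5 (216), #6 (162) → 5.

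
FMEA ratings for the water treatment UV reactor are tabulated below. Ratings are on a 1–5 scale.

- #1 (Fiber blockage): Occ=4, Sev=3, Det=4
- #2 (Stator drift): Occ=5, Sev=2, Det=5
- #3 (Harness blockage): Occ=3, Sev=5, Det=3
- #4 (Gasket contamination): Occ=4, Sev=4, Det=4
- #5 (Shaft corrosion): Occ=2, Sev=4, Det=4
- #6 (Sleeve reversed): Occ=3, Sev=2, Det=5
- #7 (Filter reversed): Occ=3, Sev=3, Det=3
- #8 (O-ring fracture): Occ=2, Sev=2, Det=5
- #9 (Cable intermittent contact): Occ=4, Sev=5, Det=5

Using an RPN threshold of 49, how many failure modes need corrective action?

RPN = Severity × Occurrence × Detection:
  #1: 3 × 4 × 4 = 48
  #2: 2 × 5 × 5 = 50
  #3: 5 × 3 × 3 = 45
  #4: 4 × 4 × 4 = 64
  #5: 4 × 2 × 4 = 32
  #6: 2 × 3 × 5 = 30
  #7: 3 × 3 × 3 = 27
  #8: 2 × 2 × 5 = 20
  #9: 5 × 4 × 5 = 100
Modes with RPN ≥ 49: #2 (50), #4 (64), #9 (100) → 3.

3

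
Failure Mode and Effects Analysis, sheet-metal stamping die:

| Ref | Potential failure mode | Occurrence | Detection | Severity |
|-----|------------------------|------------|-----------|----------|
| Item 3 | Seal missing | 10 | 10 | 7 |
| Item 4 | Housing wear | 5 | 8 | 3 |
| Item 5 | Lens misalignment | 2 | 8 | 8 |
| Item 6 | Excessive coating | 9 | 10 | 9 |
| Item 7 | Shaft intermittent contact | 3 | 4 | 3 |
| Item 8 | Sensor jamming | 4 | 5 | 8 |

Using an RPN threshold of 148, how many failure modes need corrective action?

3

RPN = Severity × Occurrence × Detection:
  Item 3: 7 × 10 × 10 = 700
  Item 4: 3 × 5 × 8 = 120
  Item 5: 8 × 2 × 8 = 128
  Item 6: 9 × 9 × 10 = 810
  Item 7: 3 × 3 × 4 = 36
  Item 8: 8 × 4 × 5 = 160
Modes with RPN ≥ 148: Item 3 (700), Item 6 (810), Item 8 (160) → 3.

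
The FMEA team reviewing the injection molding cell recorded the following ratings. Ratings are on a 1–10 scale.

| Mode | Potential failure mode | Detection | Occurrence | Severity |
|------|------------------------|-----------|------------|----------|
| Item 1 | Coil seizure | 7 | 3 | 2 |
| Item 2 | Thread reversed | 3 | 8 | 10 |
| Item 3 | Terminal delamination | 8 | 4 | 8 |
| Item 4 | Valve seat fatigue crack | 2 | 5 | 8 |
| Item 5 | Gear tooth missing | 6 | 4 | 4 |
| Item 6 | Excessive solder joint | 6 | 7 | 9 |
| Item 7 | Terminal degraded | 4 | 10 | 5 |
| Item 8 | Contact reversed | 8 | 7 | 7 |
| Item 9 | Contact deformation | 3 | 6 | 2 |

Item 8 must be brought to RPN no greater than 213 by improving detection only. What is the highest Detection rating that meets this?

Item 8: S=7, O=7, D=8 → current RPN = 392.
Fixed product = 49. Need 49 × D ≤ 213, so D ≤ 213/49 = 4.35.
Maximum integer Detection rating = 4 (gives RPN 196; D=5 would give 245 > 213).

4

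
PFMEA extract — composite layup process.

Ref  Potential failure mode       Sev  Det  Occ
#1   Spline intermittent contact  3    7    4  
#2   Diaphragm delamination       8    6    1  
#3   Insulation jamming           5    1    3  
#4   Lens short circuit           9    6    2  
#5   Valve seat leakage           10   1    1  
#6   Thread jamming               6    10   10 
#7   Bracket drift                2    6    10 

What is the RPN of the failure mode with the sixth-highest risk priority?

RPN = Severity × Occurrence × Detection:
  #1: 3 × 4 × 7 = 84
  #2: 8 × 1 × 6 = 48
  #3: 5 × 3 × 1 = 15
  #4: 9 × 2 × 6 = 108
  #5: 10 × 1 × 1 = 10
  #6: 6 × 10 × 10 = 600
  #7: 2 × 10 × 6 = 120
Sorted descending: 600, 120, 108, 84, 48, 15, 10.
The sixth-highest RPN is 15 (#3).

15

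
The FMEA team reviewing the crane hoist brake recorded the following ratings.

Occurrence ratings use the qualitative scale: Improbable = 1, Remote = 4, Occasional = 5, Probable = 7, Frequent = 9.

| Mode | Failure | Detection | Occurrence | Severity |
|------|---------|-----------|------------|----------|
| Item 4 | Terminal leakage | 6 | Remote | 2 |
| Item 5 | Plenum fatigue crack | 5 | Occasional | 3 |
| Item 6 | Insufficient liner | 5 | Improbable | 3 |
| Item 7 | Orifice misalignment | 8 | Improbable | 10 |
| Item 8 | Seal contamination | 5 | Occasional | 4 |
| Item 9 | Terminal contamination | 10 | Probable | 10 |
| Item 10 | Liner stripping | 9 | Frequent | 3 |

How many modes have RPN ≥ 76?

4

RPN = Severity × Occurrence × Detection:
  Item 4: 2 × 4 × 6 = 48
  Item 5: 3 × 5 × 5 = 75
  Item 6: 3 × 1 × 5 = 15
  Item 7: 10 × 1 × 8 = 80
  Item 8: 4 × 5 × 5 = 100
  Item 9: 10 × 7 × 10 = 700
  Item 10: 3 × 9 × 9 = 243
Modes with RPN ≥ 76: Item 7 (80), Item 8 (100), Item 9 (700), Item 10 (243) → 4.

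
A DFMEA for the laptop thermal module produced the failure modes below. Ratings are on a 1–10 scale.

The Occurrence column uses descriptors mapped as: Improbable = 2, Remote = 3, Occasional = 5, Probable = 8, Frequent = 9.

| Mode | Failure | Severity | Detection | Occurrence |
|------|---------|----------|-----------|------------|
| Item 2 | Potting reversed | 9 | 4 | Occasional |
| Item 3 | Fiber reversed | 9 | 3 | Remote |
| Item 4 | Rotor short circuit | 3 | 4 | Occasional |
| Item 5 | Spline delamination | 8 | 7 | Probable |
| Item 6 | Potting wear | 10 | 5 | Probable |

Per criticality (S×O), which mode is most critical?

Item 6

Criticality = Severity × Occurrence:
  Item 2: 9 × 5 = 45
  Item 3: 9 × 3 = 27
  Item 4: 3 × 5 = 15
  Item 5: 8 × 8 = 64
  Item 6: 10 × 8 = 80
Highest criticality is 80 → Item 6.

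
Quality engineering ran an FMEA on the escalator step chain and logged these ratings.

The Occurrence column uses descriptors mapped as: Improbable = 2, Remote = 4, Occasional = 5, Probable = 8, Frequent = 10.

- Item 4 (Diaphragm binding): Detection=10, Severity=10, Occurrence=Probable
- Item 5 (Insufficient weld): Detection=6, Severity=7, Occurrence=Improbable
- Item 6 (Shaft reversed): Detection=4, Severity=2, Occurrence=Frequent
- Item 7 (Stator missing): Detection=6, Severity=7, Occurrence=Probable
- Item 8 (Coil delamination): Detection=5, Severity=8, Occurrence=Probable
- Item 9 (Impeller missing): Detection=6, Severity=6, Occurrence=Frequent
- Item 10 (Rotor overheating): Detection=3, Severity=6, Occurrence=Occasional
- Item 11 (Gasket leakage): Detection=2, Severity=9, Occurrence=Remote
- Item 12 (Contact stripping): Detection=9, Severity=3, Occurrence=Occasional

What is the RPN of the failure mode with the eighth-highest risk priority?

RPN = Severity × Occurrence × Detection:
  Item 4: 10 × 8 × 10 = 800
  Item 5: 7 × 2 × 6 = 84
  Item 6: 2 × 10 × 4 = 80
  Item 7: 7 × 8 × 6 = 336
  Item 8: 8 × 8 × 5 = 320
  Item 9: 6 × 10 × 6 = 360
  Item 10: 6 × 5 × 3 = 90
  Item 11: 9 × 4 × 2 = 72
  Item 12: 3 × 5 × 9 = 135
Sorted descending: 800, 360, 336, 320, 135, 90, 84, 80, 72.
The eighth-highest RPN is 80 (Item 6).

80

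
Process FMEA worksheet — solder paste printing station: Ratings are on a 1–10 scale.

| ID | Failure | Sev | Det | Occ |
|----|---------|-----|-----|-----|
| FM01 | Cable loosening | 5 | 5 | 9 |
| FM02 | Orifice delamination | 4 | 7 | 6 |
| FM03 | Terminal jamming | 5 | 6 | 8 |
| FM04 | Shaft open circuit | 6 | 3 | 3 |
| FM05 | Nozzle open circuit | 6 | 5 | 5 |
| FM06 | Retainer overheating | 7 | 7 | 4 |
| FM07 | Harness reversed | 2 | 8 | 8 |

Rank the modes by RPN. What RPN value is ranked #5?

150

RPN = Severity × Occurrence × Detection:
  FM01: 5 × 9 × 5 = 225
  FM02: 4 × 6 × 7 = 168
  FM03: 5 × 8 × 6 = 240
  FM04: 6 × 3 × 3 = 54
  FM05: 6 × 5 × 5 = 150
  FM06: 7 × 4 × 7 = 196
  FM07: 2 × 8 × 8 = 128
Sorted descending: 240, 225, 196, 168, 150, 128, 54.
The fifth-highest RPN is 150 (FM05).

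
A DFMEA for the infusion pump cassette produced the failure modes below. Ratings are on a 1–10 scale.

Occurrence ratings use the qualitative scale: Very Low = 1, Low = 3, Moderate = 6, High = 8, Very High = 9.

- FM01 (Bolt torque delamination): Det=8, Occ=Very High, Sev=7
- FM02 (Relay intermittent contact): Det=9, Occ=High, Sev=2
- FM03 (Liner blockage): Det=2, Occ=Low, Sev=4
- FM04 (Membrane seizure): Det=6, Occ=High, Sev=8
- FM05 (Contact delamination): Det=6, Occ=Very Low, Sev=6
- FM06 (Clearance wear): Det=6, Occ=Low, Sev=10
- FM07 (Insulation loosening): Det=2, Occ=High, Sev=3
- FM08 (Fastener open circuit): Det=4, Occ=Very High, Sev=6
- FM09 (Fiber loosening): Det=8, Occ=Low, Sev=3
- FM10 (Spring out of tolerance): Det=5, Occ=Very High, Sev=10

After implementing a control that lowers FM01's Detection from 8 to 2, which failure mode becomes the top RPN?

FM10

RPN = Severity × Occurrence × Detection:
  FM01: 7 × 9 × 8 = 504
  FM02: 2 × 8 × 9 = 144
  FM03: 4 × 3 × 2 = 24
  FM04: 8 × 8 × 6 = 384
  FM05: 6 × 1 × 6 = 36
  FM06: 10 × 3 × 6 = 180
  FM07: 3 × 8 × 2 = 48
  FM08: 6 × 9 × 4 = 216
  FM09: 3 × 3 × 8 = 72
  FM10: 10 × 9 × 5 = 450
After action: FM01 → 7 × 9 × 2 = 126.
Revised RPNs: FM10=450, FM04=384, FM08=216, FM06=180, FM02=144, FM01=126, FM09=72, FM07=48, FM05=36, FM03=24.
Highest is now FM10 (450).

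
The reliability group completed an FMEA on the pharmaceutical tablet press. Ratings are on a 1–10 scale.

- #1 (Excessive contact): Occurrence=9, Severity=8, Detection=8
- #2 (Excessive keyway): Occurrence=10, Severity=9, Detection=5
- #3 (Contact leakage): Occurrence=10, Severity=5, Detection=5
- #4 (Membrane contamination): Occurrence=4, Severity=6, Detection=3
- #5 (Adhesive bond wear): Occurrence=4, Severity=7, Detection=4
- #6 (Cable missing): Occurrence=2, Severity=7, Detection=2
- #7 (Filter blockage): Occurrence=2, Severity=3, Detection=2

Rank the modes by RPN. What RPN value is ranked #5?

72

RPN = Severity × Occurrence × Detection:
  #1: 8 × 9 × 8 = 576
  #2: 9 × 10 × 5 = 450
  #3: 5 × 10 × 5 = 250
  #4: 6 × 4 × 3 = 72
  #5: 7 × 4 × 4 = 112
  #6: 7 × 2 × 2 = 28
  #7: 3 × 2 × 2 = 12
Sorted descending: 576, 450, 250, 112, 72, 28, 12.
The fifth-highest RPN is 72 (#4).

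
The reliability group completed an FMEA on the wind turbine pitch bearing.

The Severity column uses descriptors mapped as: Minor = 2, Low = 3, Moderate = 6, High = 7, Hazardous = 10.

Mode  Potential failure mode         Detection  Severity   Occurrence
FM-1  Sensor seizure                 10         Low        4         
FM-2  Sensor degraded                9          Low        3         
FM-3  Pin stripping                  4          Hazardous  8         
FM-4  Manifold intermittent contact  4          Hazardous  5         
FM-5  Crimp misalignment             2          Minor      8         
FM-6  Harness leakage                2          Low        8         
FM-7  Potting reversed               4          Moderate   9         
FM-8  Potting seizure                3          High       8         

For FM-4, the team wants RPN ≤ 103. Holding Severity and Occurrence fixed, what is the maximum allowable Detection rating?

2

FM-4: S=10, O=5, D=4 → current RPN = 200.
Fixed product = 50. Need 50 × D ≤ 103, so D ≤ 103/50 = 2.06.
Maximum integer Detection rating = 2 (gives RPN 100; D=3 would give 150 > 103).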